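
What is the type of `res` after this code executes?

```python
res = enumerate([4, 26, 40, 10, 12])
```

enumerate() returns an enumerate iterator object

enumerate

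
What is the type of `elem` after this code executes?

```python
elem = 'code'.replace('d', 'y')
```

str.replace() returns str

str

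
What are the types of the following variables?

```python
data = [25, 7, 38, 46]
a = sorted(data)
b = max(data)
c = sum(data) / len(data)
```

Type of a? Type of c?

sorted() returns list; int / int returns float

list, float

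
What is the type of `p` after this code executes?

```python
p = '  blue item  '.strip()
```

str.strip() returns str

str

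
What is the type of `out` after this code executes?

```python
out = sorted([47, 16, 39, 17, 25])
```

sorted() always returns list

list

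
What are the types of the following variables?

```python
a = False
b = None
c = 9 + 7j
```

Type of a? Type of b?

a is bool; b is NoneType

bool, NoneType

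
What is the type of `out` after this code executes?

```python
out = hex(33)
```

hex() returns str representation

str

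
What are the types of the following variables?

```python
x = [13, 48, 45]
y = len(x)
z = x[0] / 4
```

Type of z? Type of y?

int / int returns float; len() returns int

float, int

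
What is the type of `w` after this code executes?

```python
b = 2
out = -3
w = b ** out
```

int ** negative int returns float

float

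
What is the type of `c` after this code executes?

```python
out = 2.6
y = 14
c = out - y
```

float - int returns float (2.6 - 14 = -11.4)

float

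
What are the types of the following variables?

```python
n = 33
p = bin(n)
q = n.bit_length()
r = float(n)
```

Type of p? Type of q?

bin() returns str; int.bit_length() returns int

str, int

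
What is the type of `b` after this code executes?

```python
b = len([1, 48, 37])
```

len() always returns int

int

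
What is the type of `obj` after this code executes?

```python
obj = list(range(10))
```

list(range(...)) returns list

list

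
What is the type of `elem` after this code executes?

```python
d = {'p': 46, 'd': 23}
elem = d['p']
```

Accessing dict[str, int] with key 'p' returns int value 46

int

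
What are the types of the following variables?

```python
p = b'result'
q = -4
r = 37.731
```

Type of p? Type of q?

p is bytes; q is int

bytes, int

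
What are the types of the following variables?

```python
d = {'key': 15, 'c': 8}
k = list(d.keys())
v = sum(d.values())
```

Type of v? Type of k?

sum of int values returns int; list(...) returns list

int, list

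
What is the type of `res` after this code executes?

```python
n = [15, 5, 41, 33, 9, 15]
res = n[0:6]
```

Slicing a list always returns a list

list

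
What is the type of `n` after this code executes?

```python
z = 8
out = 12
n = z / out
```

int / int always returns float in Python 3 (8 / 12 = 0.666667)

float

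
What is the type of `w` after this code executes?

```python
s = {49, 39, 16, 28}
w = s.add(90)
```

set.add() returns None (mutates in place)

NoneType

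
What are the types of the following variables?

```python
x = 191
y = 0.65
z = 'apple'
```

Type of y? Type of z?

y is float; z is str

float, str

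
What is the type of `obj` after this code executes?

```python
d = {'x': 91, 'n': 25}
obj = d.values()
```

.values() returns a dict_values view object

dict_values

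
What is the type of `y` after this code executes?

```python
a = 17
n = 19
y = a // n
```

int // int returns int (17 // 19 = 0)

int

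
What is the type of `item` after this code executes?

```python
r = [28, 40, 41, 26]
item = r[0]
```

Indexing a list of ints returns int (r[0] = 28)

int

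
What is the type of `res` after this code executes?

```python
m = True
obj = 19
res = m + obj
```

bool + int returns int (True is 1, so 1 + 19 = 20)

int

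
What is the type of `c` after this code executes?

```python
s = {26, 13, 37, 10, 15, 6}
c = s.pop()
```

Popping from a set of ints returns int

int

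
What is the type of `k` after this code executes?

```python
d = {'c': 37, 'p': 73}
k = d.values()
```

.values() returns a dict_values view object

dict_values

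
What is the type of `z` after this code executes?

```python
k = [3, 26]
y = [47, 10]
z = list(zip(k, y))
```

list(zip(...)) returns a list of tuples

list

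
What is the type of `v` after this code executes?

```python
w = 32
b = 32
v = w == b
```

Equality comparison returns bool

bool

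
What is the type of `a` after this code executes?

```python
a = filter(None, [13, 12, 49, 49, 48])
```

filter() returns a filter iterator object

filter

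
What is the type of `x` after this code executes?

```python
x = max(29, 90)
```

max() of ints returns int

int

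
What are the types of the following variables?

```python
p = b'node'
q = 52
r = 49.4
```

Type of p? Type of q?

p is bytes; q is int

bytes, int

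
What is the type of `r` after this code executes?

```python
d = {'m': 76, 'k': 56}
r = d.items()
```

dict.items() returns a dict_items view

dict_items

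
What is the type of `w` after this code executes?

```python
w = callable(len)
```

callable() returns bool

bool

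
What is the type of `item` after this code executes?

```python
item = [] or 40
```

'or' returns first truthy value (40, which is int)

int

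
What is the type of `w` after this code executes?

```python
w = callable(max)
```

callable() returns bool

bool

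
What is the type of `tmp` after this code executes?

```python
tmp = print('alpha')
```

print() returns None

NoneType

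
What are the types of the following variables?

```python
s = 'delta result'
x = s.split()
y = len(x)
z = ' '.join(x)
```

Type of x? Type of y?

str.split() returns list; len() returns int

list, int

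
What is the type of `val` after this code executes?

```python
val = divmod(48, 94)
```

divmod() returns a tuple (quotient, remainder)

tuple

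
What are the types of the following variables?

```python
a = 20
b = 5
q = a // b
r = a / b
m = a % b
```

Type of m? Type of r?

int % int returns int; int / int returns float

int, float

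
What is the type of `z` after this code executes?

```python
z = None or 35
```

'or' with None returns the other value (35, int)

int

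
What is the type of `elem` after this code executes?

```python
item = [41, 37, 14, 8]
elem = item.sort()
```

list.sort() returns None (sorts in place)

NoneType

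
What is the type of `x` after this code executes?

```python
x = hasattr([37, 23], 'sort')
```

hasattr() returns bool

bool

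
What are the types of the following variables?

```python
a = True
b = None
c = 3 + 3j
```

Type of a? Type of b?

a is bool; b is NoneType

bool, NoneType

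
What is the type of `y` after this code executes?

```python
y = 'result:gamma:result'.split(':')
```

str.split() returns list

list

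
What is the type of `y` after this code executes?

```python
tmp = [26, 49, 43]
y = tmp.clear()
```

list.clear() returns None

NoneType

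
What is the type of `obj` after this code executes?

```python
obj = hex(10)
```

hex() returns str representation

str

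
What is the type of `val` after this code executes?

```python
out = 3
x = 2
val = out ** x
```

int ** positive int returns int (3 ** 2 = 9)

int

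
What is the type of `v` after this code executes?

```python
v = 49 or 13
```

'or' returns the first truthy value (49, which is int)

int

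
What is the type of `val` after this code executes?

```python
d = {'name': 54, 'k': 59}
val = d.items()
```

dict.items() returns a dict_items view

dict_items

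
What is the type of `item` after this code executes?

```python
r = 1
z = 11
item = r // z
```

int // int returns int (1 // 11 = 0)

int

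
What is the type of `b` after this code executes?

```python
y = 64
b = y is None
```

'is' comparison returns bool

bool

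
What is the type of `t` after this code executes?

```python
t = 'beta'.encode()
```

str.encode() returns bytes

bytes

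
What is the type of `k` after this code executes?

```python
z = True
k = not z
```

'not' always returns bool

bool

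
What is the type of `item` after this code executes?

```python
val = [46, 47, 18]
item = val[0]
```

Indexing a list of ints returns int (val[0] = 46)

int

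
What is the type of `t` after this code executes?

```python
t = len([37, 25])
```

len() always returns int

int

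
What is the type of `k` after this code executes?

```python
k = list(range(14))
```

list(range(...)) returns list

list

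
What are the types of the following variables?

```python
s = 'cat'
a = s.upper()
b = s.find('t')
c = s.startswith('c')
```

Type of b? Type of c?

str.find() returns int; str.startswith() returns bool

int, bool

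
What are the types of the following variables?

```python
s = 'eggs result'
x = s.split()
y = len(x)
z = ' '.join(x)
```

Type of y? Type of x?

len() returns int; str.split() returns list

int, list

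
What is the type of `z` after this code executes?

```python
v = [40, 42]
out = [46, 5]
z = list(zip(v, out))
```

list(zip(...)) returns a list of tuples

list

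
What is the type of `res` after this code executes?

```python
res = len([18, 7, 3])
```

len() always returns int

int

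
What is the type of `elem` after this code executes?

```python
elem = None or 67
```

'or' with None returns the other value (67, int)

int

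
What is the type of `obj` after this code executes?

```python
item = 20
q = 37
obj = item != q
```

Comparison operators return bool

bool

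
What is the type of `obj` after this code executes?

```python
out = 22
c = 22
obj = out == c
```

Equality comparison returns bool

bool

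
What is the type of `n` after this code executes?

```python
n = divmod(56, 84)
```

divmod() returns a tuple (quotient, remainder)

tuple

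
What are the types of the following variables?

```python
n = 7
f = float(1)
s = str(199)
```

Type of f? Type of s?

f is float; s is str

float, str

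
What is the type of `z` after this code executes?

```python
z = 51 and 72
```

'and' returns the last value when all truthy (72, which is int)

int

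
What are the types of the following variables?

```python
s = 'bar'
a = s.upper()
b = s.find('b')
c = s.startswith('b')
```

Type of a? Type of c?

str.upper() returns str; str.startswith() returns bool

str, bool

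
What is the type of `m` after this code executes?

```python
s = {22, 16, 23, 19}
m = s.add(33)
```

set.add() returns None (mutates in place)

NoneType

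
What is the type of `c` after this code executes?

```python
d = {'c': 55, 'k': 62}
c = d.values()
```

.values() returns a dict_values view object

dict_values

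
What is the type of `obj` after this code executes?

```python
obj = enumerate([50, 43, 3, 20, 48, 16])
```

enumerate() returns an enumerate iterator object

enumerate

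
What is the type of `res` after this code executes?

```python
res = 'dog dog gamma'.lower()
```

str.lower() returns str

str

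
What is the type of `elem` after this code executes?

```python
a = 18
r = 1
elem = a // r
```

int // int returns int (18 // 1 = 18)

int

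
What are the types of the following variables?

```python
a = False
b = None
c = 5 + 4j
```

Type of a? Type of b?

a is bool; b is NoneType

bool, NoneType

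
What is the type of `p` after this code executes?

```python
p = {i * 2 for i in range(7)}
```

A set comprehension {expr for x in iterable} produces a set

set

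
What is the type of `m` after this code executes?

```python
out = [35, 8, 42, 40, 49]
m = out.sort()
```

list.sort() returns None (sorts in place)

NoneType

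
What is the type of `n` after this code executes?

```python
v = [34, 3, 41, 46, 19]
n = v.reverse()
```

list.reverse() returns None

NoneType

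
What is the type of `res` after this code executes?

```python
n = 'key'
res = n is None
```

'is' comparison returns bool

bool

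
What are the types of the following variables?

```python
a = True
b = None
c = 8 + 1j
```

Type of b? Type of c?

b is NoneType; c is complex

NoneType, complex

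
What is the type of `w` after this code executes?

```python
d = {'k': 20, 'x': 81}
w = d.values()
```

.values() returns a dict_values view object

dict_values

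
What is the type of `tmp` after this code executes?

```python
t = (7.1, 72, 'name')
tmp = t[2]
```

Index 2 of tuple is 'name' which is str

str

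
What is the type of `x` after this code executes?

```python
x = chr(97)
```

chr() returns str (single character)

str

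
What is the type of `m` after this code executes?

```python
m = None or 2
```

'or' with None returns the other value (2, int)

int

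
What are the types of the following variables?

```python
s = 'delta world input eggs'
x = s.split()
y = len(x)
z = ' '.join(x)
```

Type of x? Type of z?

str.split() returns list; str.join() returns str

list, str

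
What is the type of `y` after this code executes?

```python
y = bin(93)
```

bin() returns str representation

str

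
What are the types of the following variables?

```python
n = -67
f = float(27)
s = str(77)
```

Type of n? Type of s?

n is int; s is str

int, str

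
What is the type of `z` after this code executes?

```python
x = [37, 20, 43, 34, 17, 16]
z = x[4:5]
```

Slicing a list always returns a list

list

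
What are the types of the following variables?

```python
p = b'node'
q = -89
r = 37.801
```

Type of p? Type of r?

p is bytes; r is float

bytes, float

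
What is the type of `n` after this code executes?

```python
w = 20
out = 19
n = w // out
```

int // int returns int (20 // 19 = 1)

int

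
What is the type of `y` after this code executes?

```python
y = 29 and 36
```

'and' returns the last value when all truthy (36, which is int)

int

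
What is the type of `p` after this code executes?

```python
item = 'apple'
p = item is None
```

'is' comparison returns bool

bool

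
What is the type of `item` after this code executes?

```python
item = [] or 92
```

'or' returns first truthy value (92, which is int)

int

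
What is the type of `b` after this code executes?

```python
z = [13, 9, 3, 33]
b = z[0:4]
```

Slicing a list always returns a list

list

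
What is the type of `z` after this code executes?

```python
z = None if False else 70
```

Ternary: condition is False, else branch (70) taken → int

int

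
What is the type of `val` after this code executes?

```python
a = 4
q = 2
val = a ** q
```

int ** positive int returns int (4 ** 2 = 16)

int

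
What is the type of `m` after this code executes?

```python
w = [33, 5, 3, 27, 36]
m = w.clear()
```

list.clear() returns None

NoneType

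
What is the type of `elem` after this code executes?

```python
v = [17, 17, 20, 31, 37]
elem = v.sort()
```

list.sort() returns None (sorts in place)

NoneType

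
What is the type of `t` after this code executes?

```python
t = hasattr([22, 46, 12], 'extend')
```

hasattr() returns bool

bool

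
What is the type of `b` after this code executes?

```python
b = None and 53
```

'and' returns first falsy value (None)

NoneType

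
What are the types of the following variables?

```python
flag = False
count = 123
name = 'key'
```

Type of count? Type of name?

count is int; name is str

int, str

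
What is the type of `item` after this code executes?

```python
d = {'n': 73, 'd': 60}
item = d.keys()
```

.keys() returns a dict_keys view object

dict_keys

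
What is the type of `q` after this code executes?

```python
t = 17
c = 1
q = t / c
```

int / int always returns float in Python 3 (17 / 1 = 17)

float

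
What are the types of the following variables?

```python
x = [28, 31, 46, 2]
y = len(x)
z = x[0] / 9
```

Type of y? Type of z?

len() returns int; int / int returns float

int, float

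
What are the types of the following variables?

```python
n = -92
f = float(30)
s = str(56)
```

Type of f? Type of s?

f is float; s is str

float, str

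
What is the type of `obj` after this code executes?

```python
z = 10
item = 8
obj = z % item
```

int % int returns int (10 % 8 = 2)

int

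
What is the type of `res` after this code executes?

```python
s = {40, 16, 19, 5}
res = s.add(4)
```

set.add() returns None (mutates in place)

NoneType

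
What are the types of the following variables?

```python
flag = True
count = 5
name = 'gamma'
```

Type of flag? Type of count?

flag is bool; count is int

bool, int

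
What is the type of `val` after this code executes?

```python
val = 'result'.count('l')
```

str.count() returns int

int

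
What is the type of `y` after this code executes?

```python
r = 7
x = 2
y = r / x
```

int / int always returns float in Python 3 (7 / 2 = 3.5)

float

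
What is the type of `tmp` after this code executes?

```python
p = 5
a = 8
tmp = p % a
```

int % int returns int (5 % 8 = 5)

int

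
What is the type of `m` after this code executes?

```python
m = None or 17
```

'or' with None returns the other value (17, int)

int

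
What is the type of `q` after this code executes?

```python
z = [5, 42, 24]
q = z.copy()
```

list.copy() returns list

list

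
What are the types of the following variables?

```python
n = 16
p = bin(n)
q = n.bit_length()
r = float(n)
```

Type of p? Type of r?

bin() returns str; float() returns float

str, float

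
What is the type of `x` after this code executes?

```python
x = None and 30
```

'and' returns first falsy value (None)

NoneType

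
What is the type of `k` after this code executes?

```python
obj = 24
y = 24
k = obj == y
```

Equality comparison returns bool

bool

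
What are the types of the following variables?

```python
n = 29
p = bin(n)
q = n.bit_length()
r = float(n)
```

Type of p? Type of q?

bin() returns str; int.bit_length() returns int

str, int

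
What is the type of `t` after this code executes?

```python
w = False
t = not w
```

'not' always returns bool

bool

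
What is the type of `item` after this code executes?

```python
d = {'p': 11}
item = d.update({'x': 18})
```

dict.update() returns None

NoneType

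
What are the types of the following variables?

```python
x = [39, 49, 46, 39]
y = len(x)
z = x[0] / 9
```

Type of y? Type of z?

len() returns int; int / int returns float

int, float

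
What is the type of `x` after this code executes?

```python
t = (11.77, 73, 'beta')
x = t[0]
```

Index 0 of tuple is 11.77 which is float

float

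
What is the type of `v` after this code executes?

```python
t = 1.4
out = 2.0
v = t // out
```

float // float returns float (floor division preserves float type)

float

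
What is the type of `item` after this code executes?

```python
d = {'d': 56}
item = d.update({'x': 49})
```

dict.update() returns None

NoneType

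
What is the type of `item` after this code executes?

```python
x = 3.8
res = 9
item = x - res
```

float - int returns float (3.8 - 9 = -5.2)

float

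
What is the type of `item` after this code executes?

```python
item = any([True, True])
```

any() returns bool

bool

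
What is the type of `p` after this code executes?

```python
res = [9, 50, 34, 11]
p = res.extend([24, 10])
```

list.extend() returns None

NoneType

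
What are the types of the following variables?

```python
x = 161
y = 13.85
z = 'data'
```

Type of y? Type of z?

y is float; z is str

float, str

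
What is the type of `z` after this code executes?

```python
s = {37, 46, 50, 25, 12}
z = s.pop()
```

Popping from a set of ints returns int

int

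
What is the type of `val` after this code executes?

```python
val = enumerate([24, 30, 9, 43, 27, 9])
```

enumerate() returns an enumerate iterator object

enumerate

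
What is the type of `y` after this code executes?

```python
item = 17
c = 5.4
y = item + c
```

int + float returns float (17 + 5.4 = 22.4)

float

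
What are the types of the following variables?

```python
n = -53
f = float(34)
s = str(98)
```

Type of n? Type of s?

n is int; s is str

int, str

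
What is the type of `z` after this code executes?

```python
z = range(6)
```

range() returns a range object

range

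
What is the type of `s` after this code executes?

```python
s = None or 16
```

'or' with None returns the other value (16, int)

int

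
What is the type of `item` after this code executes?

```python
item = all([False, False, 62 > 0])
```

all() returns bool

bool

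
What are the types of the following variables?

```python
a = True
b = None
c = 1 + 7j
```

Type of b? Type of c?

b is NoneType; c is complex

NoneType, complex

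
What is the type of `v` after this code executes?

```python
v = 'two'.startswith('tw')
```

str.startswith() returns bool

bool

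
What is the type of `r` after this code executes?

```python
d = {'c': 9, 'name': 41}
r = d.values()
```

.values() returns a dict_values view object

dict_values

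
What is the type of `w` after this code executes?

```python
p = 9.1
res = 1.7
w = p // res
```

float // float returns float (floor division preserves float type)

float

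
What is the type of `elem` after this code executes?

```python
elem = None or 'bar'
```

'or' with None returns the other value ('bar', str)

str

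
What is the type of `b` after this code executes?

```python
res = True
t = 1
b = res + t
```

bool + int returns int (True is 1, so 1 + 1 = 2)

int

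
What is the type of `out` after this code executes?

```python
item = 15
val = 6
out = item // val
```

int // int returns int (15 // 6 = 2)

int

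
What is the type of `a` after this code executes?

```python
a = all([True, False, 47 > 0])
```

all() returns bool

bool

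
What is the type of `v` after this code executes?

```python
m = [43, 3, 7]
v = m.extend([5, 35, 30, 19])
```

list.extend() returns None

NoneType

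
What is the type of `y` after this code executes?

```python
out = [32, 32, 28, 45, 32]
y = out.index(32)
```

list.index() returns int

int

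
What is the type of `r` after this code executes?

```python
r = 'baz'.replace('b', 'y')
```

str.replace() returns str

str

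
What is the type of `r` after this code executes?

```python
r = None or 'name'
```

'or' with None returns the other value ('name', str)

str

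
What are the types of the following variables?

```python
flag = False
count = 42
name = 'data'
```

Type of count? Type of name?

count is int; name is str

int, str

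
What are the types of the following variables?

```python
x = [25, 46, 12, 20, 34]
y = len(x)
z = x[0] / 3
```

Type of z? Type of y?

int / int returns float; len() returns int

float, int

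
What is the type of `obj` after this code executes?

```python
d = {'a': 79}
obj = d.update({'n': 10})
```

dict.update() returns None

NoneType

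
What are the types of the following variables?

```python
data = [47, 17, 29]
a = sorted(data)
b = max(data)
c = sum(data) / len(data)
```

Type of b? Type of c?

max of ints returns int; int / int returns float

int, float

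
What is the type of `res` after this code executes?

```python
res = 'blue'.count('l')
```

str.count() returns int

int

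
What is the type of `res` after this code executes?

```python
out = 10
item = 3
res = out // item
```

int // int returns int (10 // 3 = 3)

int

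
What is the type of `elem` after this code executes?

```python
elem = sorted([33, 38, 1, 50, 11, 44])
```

sorted() always returns list

list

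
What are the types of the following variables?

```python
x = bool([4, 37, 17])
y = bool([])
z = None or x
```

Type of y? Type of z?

bool() returns bool; None or <bool> returns the bool

bool, bool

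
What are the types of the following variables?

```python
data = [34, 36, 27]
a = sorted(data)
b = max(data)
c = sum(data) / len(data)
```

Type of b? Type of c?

max of ints returns int; int / int returns float

int, float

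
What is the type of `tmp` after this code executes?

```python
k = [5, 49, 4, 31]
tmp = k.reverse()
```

list.reverse() returns None

NoneType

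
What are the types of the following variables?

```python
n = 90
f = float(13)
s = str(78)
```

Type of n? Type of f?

n is int; f is float

int, float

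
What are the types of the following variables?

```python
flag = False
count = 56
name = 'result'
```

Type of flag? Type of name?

flag is bool; name is str

bool, str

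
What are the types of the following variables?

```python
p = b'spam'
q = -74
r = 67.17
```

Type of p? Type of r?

p is bytes; r is float

bytes, float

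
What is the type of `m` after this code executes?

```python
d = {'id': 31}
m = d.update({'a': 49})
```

dict.update() returns None

NoneType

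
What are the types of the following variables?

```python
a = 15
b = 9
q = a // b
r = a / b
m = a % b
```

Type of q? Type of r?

int // int returns int; int / int returns float

int, float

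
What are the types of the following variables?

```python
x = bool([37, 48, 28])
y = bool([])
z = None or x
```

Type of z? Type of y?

None or <bool> returns the bool; bool() returns bool

bool, bool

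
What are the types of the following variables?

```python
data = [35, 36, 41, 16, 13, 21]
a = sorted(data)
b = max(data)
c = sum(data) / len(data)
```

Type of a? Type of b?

sorted() returns list; max of ints returns int

list, int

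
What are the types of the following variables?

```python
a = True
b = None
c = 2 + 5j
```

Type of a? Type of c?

a is bool; c is complex

bool, complex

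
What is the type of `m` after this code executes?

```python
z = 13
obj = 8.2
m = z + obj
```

int + float returns float (13 + 8.2 = 21.2)

float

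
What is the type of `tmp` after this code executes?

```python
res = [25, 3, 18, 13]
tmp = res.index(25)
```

list.index() returns int

int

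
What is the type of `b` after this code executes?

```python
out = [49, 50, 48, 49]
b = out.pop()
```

list.pop() returns the popped element (int here)

int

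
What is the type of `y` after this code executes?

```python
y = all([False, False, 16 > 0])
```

all() returns bool

bool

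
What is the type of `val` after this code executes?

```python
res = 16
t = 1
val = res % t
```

int % int returns int (16 % 1 = 0)

int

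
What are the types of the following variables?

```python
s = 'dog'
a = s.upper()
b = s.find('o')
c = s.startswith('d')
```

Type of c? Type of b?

str.startswith() returns bool; str.find() returns int

bool, int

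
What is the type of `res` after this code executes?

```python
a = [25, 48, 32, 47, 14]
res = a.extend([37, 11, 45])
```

list.extend() returns None

NoneType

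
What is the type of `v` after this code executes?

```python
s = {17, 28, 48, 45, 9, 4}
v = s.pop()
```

Popping from a set of ints returns int

int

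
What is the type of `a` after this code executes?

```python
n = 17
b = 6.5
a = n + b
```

int + float returns float (17 + 6.5 = 23.5)

float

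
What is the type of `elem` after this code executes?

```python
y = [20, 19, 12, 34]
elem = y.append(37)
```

list.append() returns None (mutates in place)

NoneType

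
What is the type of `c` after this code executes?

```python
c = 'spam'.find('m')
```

str.find() returns int (index, or -1)

int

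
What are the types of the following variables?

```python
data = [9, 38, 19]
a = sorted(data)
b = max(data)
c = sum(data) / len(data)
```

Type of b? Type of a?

max of ints returns int; sorted() returns list

int, list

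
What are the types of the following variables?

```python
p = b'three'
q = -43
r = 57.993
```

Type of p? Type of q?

p is bytes; q is int

bytes, int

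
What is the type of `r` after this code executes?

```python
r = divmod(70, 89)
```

divmod() returns a tuple (quotient, remainder)

tuple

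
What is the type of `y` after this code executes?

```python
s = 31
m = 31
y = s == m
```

Equality comparison returns bool

bool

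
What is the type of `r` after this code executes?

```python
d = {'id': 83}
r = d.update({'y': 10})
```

dict.update() returns None

NoneType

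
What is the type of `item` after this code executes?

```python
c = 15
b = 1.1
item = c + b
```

int + float returns float (15 + 1.1 = 16.1)

float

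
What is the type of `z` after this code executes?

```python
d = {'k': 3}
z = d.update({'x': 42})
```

dict.update() returns None

NoneType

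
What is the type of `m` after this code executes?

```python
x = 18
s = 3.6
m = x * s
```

int * float returns float (18 * 3.6 = 64.8)

float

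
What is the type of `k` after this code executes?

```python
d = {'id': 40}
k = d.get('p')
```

dict.get() returns None when key 'p' is not found and no default given

NoneType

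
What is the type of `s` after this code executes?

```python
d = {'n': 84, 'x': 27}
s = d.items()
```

dict.items() returns a dict_items view

dict_items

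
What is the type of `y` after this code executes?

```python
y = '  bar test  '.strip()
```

str.strip() returns str

str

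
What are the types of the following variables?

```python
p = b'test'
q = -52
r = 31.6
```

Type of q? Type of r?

q is int; r is float

int, float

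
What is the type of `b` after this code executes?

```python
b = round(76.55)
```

round() with no ndigits arg returns int

int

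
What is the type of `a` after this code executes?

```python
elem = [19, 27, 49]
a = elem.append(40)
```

list.append() returns None (mutates in place)

NoneType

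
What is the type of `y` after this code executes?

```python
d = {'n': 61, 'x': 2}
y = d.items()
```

dict.items() returns a dict_items view

dict_items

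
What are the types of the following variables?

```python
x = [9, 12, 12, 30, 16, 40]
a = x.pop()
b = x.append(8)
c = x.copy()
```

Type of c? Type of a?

list.copy() returns list; list.pop() returns the element (int)

list, int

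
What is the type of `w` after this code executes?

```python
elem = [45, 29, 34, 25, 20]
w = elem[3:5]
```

Slicing a list always returns a list

list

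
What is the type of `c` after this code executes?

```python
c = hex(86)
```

hex() returns str representation

str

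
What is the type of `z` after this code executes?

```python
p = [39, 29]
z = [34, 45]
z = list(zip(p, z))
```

list(zip(...)) returns a list of tuples

list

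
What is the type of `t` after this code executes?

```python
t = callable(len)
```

callable() returns bool

bool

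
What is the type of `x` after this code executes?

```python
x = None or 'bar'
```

'or' with None returns the other value ('bar', str)

str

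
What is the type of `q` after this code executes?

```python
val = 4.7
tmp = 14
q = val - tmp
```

float - int returns float (4.7 - 14 = -9.3)

float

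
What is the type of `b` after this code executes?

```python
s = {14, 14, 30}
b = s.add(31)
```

set.add() returns None (mutates in place)

NoneType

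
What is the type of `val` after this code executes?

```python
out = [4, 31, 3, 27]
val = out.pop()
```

list.pop() returns the popped element (int here)

int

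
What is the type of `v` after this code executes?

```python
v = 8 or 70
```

'or' returns the first truthy value (8, which is int)

int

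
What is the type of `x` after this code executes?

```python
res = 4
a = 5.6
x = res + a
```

int + float returns float (4 + 5.6 = 9.6)

float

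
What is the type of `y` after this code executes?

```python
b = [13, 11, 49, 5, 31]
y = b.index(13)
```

list.index() returns int

int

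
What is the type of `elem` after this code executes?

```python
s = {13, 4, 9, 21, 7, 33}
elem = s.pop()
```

Popping from a set of ints returns int

int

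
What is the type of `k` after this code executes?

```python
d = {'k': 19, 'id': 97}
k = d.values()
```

.values() returns a dict_values view object

dict_values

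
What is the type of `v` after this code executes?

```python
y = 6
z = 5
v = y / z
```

int / int always returns float in Python 3 (6 / 5 = 1.2)

float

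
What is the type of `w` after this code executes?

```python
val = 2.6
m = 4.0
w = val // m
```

float // float returns float (floor division preserves float type)

float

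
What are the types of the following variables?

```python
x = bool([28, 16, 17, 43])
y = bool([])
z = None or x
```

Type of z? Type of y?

None or <bool> returns the bool; bool() returns bool

bool, bool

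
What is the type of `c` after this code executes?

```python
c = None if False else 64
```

Ternary: condition is False, else branch (64) taken → int

int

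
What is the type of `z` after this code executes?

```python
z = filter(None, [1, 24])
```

filter() returns a filter iterator object

filter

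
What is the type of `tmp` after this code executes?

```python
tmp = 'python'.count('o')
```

str.count() returns int

int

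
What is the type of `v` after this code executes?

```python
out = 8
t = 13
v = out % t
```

int % int returns int (8 % 13 = 8)

int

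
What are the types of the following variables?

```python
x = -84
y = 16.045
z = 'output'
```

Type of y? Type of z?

y is float; z is str

float, str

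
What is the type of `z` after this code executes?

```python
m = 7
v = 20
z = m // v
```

int // int returns int (7 // 20 = 0)

int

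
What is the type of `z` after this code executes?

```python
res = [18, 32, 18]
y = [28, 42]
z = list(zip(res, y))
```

list(zip(...)) returns a list of tuples

list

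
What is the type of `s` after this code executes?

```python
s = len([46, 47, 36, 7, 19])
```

len() always returns int

int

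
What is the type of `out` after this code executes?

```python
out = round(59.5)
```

round() with no ndigits arg returns int

int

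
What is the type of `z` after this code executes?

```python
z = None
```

None has type NoneType

NoneType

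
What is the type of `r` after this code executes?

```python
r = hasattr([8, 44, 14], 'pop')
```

hasattr() returns bool

bool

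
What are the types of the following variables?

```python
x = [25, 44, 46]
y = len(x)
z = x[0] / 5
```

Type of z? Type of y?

int / int returns float; len() returns int

float, int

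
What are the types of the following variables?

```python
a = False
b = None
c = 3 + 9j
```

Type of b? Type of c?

b is NoneType; c is complex

NoneType, complex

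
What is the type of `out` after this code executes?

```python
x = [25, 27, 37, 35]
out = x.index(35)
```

list.index() returns int

int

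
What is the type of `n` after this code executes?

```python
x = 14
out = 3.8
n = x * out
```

int * float returns float (14 * 3.8 = 53.2)

float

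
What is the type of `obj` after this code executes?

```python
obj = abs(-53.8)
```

abs() of float returns float

float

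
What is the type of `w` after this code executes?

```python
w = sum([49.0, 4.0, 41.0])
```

sum() of floats returns float

float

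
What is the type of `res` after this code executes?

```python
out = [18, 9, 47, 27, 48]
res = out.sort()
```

list.sort() returns None (sorts in place)

NoneType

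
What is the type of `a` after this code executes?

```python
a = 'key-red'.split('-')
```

str.split() returns list

list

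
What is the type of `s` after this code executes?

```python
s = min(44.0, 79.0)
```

min() of floats returns float

float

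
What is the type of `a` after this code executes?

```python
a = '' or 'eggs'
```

'or' returns first truthy value ('eggs', which is str)

str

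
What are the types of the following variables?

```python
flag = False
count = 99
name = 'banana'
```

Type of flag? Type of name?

flag is bool; name is str

bool, str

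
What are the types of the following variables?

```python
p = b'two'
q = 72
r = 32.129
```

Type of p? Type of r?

p is bytes; r is float

bytes, float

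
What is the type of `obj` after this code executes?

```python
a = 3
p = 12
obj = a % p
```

int % int returns int (3 % 12 = 3)

int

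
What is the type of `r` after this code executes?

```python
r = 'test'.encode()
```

str.encode() returns bytes

bytes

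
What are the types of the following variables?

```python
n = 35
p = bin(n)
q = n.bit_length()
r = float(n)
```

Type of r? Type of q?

float() returns float; int.bit_length() returns int

float, int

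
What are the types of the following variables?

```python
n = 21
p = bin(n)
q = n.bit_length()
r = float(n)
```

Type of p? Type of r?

bin() returns str; float() returns float

str, float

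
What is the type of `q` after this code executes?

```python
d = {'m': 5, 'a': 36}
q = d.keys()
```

.keys() returns a dict_keys view object

dict_keys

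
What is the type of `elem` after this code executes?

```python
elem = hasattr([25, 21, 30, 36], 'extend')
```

hasattr() returns bool

bool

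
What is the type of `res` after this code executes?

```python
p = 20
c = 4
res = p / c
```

int / int always returns float in Python 3 (20 / 4 = 5)

float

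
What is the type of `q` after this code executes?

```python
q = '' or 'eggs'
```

'or' returns first truthy value ('eggs', which is str)

str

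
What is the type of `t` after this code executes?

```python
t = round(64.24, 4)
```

round() with ndigits arg returns float

float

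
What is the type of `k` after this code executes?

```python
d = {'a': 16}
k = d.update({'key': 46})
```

dict.update() returns None

NoneType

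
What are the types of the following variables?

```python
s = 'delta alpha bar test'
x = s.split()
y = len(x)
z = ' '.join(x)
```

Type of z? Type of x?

str.join() returns str; str.split() returns list

str, list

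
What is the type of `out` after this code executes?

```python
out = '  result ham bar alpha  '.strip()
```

str.strip() returns str

str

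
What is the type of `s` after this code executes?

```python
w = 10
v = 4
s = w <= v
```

Comparison operators return bool

bool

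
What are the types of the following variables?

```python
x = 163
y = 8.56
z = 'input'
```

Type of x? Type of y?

x is int; y is float

int, float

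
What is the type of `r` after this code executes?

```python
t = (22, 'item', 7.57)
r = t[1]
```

Index 1 of tuple is 'item' which is str

str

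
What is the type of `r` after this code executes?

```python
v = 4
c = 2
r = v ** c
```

int ** positive int returns int (4 ** 2 = 16)

int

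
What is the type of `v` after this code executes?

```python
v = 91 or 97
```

'or' returns the first truthy value (91, which is int)

int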